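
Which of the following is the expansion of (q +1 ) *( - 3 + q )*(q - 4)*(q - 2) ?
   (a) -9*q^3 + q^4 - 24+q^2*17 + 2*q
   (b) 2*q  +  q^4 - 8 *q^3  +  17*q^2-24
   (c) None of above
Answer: b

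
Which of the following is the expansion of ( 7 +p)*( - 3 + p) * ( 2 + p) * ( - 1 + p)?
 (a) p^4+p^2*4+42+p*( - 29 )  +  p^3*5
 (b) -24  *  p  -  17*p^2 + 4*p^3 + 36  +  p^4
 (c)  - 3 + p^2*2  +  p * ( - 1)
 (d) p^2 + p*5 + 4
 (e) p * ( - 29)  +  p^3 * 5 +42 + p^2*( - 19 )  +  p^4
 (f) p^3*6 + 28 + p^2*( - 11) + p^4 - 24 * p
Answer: e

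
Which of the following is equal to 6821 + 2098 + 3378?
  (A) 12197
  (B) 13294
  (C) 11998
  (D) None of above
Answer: D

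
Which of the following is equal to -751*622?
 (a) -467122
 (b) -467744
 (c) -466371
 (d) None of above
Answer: a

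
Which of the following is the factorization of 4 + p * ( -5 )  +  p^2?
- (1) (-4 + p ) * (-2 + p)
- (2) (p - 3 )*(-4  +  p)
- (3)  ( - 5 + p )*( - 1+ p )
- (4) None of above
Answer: 4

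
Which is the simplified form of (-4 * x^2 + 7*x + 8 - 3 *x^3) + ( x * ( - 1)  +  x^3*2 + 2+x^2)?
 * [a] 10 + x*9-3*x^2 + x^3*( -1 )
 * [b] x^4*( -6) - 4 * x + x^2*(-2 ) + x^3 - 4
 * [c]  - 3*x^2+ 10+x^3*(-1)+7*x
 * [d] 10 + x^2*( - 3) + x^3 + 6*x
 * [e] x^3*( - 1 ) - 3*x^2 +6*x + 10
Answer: e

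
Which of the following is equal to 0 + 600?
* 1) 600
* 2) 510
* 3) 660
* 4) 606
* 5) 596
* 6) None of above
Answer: 1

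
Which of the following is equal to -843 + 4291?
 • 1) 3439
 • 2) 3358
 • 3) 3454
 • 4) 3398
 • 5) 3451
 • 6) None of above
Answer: 6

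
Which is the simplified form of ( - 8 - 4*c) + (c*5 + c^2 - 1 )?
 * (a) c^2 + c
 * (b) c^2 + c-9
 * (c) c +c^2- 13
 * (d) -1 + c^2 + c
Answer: b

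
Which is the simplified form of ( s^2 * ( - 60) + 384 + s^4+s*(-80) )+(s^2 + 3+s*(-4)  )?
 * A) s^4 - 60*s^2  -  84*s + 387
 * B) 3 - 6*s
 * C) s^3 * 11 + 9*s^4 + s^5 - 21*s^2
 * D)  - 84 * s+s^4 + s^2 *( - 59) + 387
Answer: D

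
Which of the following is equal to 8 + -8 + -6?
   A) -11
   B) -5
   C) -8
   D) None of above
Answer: D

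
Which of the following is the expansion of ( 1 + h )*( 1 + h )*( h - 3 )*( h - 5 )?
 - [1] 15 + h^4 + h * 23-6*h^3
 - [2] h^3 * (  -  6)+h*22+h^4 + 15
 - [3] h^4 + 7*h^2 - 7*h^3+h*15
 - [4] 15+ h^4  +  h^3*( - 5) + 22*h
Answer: 2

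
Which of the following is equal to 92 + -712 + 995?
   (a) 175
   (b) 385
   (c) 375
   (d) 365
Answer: c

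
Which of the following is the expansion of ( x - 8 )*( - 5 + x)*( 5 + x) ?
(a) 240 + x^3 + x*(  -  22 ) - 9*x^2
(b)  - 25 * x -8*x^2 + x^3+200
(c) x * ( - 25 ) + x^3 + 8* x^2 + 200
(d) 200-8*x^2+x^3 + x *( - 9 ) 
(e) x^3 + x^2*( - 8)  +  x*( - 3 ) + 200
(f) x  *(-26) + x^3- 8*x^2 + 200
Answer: b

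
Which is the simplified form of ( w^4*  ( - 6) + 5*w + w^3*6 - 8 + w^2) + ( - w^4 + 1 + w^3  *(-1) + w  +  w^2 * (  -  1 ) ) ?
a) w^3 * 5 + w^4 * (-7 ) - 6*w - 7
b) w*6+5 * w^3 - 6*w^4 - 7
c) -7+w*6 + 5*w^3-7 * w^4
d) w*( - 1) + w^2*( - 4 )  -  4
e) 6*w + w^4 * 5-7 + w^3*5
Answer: c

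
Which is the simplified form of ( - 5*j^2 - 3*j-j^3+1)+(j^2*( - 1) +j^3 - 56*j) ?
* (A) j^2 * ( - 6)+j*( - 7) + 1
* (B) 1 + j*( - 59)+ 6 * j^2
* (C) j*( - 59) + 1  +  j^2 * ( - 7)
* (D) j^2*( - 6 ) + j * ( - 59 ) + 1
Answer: D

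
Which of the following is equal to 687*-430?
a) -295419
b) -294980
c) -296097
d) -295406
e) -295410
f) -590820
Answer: e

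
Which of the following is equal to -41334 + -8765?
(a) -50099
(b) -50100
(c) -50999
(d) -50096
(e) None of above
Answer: a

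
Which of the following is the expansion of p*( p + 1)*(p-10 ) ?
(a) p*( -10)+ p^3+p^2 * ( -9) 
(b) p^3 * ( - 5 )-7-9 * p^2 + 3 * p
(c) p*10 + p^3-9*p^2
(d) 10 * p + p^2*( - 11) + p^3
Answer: a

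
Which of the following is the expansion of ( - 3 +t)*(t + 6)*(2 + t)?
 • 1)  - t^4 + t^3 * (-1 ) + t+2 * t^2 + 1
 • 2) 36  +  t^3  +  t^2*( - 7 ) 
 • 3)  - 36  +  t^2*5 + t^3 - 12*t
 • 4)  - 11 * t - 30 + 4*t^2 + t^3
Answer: 3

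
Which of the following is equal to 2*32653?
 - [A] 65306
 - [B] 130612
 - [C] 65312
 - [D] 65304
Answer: A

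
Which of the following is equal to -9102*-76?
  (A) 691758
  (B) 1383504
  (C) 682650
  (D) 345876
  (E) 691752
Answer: E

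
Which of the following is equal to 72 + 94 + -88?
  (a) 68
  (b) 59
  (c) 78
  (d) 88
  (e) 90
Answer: c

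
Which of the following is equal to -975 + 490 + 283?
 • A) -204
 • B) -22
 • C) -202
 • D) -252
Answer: C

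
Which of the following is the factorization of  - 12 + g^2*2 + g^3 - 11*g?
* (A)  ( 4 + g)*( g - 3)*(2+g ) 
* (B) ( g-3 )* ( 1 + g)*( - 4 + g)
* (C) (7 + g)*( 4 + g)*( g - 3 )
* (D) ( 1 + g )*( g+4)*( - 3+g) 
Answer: D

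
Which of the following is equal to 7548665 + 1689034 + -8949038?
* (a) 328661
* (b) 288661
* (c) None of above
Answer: b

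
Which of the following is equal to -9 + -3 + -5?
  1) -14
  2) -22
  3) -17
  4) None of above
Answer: 3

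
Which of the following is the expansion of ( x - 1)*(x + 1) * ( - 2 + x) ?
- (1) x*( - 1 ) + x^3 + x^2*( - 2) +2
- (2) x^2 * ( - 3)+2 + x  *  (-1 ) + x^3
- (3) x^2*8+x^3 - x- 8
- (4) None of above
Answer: 1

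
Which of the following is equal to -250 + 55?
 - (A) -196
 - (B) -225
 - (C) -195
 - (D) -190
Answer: C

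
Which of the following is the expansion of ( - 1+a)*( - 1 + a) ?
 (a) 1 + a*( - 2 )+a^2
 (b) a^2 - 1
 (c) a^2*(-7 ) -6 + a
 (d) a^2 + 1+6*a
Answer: a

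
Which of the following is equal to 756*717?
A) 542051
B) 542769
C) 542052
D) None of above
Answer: C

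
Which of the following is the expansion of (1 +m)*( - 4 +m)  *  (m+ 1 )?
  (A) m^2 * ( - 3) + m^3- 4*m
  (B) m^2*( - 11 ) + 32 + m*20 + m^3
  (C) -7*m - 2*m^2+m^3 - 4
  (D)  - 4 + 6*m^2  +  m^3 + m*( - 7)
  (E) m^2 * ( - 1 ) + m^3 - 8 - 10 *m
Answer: C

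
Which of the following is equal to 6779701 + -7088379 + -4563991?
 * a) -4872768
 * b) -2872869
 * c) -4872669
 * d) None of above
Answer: c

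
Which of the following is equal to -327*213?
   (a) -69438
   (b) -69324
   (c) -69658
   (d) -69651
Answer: d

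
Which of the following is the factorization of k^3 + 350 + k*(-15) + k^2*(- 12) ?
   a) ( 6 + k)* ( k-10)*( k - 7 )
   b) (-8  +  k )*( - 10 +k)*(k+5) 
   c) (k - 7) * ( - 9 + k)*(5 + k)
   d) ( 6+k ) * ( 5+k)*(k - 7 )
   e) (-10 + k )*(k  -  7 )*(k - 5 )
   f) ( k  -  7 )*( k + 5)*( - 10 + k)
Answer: f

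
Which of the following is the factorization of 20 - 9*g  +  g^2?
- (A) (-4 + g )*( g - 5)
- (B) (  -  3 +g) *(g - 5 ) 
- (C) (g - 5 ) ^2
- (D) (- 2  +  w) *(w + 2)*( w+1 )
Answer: A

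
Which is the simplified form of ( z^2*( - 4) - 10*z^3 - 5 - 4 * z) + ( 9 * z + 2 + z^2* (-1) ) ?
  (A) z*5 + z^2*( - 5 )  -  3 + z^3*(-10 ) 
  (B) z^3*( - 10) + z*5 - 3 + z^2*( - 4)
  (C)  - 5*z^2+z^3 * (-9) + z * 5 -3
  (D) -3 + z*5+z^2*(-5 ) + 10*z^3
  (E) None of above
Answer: A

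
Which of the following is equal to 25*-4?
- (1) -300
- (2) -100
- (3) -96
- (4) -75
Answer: 2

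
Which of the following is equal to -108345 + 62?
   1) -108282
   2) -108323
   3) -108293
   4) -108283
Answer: 4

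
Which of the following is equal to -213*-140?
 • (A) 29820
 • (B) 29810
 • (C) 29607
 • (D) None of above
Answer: A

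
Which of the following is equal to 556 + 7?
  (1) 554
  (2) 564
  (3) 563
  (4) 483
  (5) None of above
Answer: 3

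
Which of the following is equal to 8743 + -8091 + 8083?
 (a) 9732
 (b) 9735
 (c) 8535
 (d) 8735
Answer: d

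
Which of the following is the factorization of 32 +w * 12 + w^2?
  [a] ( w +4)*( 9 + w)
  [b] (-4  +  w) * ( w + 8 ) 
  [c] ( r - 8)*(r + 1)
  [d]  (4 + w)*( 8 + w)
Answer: d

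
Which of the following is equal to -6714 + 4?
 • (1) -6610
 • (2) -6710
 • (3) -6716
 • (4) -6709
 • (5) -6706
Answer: 2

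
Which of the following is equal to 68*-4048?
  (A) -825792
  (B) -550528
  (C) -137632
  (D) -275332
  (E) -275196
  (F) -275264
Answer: F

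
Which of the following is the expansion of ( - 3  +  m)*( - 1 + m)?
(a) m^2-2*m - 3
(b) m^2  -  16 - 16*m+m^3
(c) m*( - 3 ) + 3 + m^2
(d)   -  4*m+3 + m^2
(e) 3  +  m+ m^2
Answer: d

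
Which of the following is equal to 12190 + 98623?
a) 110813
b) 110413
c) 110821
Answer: a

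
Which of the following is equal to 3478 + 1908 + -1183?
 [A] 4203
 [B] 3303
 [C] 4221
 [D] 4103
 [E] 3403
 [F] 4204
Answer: A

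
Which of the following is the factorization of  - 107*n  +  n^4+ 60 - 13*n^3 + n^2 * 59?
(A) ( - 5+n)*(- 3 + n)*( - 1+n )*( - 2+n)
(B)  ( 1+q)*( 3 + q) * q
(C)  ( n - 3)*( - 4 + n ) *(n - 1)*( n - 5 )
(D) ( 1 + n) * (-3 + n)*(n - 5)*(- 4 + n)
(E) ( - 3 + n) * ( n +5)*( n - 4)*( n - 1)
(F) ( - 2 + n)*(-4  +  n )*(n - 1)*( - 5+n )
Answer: C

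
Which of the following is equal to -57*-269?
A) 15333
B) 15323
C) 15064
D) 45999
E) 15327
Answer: A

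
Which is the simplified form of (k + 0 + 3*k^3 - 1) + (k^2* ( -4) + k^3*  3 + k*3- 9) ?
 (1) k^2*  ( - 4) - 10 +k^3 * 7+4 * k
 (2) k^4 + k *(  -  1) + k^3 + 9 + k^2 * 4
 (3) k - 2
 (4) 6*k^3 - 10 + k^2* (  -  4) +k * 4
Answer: 4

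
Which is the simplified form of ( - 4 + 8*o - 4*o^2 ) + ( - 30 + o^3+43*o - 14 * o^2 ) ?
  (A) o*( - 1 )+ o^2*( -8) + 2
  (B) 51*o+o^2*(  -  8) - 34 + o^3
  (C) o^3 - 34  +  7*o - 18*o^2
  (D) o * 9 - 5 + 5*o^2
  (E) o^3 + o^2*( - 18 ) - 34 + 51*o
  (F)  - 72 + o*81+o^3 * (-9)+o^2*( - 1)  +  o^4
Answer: E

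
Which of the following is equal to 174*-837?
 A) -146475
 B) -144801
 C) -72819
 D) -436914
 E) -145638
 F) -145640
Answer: E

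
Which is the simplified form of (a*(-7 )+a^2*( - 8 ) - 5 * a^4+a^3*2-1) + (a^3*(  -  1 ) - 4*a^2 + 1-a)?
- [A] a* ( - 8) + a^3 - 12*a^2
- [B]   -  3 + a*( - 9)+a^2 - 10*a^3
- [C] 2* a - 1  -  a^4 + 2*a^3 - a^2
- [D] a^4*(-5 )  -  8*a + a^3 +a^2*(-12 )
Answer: D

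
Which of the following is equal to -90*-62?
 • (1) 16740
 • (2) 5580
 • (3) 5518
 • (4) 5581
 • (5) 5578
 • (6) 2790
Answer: 2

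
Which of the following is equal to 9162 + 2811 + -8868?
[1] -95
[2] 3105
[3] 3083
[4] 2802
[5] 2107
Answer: 2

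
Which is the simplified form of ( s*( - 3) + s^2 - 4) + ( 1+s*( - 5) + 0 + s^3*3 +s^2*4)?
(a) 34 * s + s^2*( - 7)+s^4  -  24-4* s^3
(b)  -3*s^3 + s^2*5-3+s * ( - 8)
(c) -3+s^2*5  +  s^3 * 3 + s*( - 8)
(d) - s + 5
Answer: c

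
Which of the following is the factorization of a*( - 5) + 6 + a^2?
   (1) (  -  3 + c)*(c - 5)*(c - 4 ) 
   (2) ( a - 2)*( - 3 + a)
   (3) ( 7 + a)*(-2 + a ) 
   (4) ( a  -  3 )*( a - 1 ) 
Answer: 2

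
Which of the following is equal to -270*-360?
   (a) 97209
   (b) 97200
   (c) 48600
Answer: b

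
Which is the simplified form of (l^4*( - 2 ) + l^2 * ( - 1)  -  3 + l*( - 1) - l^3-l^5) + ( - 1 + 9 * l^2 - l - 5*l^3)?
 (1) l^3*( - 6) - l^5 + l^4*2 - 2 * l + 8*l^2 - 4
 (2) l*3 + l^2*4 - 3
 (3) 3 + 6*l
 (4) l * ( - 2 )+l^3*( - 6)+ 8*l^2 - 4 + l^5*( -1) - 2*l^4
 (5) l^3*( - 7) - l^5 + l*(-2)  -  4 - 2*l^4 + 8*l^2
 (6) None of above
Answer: 4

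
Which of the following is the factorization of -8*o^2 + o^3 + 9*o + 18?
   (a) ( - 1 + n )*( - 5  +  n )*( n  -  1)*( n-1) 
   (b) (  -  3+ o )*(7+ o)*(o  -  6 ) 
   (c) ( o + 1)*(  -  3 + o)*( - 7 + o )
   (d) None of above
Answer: d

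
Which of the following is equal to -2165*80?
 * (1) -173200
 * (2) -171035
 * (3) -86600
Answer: 1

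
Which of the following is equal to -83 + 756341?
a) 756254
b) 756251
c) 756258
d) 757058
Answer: c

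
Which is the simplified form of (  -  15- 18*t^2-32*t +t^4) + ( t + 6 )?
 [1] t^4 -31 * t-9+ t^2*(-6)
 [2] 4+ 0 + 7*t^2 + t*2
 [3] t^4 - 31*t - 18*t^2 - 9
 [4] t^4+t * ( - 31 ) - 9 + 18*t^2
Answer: 3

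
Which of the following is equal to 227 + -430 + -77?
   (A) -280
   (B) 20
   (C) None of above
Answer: A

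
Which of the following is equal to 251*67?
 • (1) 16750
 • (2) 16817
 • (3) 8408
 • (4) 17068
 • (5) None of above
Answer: 2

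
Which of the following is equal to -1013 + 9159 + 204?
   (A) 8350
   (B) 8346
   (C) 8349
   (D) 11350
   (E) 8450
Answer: A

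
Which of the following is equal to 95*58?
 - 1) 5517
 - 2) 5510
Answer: 2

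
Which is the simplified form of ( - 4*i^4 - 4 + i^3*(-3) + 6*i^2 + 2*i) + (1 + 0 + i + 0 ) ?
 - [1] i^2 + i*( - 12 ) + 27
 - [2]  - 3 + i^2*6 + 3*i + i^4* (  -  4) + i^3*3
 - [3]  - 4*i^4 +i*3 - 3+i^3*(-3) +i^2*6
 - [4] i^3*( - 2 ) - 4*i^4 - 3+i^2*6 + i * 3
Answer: 3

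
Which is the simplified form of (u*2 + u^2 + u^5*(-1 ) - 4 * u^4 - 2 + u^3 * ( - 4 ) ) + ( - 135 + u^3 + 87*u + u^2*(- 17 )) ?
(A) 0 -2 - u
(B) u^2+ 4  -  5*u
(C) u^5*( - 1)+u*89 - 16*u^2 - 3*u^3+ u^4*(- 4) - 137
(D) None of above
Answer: C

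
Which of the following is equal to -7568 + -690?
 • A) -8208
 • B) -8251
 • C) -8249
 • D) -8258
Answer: D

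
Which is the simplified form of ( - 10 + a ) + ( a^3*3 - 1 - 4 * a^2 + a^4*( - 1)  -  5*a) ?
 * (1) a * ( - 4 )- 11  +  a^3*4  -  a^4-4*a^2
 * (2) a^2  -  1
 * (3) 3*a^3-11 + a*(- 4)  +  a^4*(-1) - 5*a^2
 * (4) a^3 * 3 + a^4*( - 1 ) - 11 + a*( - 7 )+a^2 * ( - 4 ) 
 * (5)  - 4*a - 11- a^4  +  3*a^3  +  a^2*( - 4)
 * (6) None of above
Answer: 5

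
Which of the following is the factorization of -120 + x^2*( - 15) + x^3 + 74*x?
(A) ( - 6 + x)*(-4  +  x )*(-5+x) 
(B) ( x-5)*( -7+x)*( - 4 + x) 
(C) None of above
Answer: A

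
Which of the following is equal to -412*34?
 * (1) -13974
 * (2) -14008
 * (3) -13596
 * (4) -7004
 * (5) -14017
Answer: 2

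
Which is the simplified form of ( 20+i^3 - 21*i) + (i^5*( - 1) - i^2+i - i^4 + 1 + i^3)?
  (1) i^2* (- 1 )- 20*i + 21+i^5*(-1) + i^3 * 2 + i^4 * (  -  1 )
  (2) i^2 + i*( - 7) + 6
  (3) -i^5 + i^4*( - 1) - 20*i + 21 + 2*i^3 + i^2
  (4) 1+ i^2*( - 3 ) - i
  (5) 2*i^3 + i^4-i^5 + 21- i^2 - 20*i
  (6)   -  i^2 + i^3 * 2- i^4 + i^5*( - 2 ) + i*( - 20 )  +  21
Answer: 1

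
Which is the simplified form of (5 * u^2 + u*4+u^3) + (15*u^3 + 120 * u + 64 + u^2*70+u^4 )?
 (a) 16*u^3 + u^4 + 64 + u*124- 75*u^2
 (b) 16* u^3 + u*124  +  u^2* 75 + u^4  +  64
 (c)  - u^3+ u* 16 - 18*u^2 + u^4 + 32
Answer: b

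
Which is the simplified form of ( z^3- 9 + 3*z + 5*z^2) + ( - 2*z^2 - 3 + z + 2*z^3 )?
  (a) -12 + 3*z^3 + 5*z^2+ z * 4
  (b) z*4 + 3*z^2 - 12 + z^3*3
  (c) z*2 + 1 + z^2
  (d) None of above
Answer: b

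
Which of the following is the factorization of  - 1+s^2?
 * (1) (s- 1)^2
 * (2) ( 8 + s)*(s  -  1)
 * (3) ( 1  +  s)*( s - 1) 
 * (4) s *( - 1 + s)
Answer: 3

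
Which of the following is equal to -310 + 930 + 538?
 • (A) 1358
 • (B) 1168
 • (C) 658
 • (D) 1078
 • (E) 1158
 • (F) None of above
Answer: E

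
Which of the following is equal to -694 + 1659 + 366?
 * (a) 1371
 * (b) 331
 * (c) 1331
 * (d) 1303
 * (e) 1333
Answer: c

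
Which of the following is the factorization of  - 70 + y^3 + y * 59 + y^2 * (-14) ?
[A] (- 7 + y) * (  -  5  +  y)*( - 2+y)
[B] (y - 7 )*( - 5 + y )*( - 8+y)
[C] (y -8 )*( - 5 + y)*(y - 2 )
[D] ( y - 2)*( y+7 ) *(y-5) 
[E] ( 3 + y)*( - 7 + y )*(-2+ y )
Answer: A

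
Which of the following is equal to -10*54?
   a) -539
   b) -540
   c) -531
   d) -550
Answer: b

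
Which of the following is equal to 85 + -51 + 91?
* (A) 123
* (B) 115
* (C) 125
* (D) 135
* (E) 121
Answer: C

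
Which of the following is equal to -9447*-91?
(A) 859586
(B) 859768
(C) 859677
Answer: C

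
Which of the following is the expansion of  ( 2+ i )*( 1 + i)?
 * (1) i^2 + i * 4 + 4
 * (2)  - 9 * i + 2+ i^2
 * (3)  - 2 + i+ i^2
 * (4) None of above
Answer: 4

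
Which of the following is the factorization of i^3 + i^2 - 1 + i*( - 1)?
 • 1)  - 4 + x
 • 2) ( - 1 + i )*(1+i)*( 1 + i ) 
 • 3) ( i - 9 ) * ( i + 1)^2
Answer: 2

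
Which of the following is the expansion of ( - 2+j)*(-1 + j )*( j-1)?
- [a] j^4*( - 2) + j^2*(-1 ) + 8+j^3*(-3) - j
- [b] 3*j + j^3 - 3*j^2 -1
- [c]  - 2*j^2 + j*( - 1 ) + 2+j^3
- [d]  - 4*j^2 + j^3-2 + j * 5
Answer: d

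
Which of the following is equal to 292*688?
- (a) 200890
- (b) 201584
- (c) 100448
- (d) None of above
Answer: d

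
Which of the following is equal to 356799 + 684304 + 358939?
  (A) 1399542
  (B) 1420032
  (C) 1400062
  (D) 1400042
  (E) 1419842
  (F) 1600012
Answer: D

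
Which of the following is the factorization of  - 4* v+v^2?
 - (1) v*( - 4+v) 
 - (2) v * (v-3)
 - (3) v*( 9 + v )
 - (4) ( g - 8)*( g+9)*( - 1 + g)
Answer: 1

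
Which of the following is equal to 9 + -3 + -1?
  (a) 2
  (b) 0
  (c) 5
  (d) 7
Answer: c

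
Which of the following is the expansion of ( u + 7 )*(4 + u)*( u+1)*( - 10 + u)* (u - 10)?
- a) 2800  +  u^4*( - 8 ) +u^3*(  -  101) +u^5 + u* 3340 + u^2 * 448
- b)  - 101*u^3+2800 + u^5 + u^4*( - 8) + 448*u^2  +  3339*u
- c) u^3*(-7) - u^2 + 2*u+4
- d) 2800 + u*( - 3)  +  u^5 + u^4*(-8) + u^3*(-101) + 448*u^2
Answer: a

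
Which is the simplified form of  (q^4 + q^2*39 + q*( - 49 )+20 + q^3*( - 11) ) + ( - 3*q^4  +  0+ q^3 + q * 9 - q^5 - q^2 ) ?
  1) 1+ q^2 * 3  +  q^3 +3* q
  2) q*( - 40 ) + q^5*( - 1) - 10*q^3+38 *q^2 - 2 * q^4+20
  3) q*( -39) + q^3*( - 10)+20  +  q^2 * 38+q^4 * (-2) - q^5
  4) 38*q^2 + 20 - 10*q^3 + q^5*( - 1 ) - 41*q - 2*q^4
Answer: 2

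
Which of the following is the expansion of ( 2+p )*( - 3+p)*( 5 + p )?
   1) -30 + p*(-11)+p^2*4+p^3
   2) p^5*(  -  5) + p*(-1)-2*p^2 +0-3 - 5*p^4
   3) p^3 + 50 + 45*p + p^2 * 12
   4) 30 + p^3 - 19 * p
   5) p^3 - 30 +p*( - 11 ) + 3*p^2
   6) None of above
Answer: 1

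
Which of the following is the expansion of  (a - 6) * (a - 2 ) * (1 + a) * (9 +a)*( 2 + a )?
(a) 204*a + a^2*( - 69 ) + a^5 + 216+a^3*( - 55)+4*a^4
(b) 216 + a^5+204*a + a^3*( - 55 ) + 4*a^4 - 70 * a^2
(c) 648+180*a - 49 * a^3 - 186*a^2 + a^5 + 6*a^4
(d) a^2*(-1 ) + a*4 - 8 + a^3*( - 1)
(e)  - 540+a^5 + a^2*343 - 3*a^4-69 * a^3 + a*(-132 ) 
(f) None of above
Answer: b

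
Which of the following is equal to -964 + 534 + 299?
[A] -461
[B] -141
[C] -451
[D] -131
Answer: D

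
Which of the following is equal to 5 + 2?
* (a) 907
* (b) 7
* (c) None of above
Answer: b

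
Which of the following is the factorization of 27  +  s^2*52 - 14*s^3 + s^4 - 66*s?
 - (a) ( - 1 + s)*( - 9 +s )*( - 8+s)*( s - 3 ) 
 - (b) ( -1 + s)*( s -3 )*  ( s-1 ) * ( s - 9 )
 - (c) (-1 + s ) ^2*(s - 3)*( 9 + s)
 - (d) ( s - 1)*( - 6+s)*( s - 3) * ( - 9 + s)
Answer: b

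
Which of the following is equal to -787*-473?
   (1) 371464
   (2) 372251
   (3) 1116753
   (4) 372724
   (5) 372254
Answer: 2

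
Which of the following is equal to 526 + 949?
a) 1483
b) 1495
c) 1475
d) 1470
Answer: c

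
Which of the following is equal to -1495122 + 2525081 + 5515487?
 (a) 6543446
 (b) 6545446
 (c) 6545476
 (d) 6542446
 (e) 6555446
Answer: b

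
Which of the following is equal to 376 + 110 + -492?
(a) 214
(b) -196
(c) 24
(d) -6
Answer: d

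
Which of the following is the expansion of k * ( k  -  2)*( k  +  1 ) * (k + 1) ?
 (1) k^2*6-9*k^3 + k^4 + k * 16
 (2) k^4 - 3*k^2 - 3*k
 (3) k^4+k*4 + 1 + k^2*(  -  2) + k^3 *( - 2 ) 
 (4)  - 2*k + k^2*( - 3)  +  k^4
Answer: 4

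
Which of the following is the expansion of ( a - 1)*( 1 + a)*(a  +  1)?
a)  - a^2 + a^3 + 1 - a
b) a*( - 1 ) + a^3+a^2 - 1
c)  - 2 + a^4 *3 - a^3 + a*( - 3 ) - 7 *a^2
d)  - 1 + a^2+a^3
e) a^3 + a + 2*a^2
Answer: b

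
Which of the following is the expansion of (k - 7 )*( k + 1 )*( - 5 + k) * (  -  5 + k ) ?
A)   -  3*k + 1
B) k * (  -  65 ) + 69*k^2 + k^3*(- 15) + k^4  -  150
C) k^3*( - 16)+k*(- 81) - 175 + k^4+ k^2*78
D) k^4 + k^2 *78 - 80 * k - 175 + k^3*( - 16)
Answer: D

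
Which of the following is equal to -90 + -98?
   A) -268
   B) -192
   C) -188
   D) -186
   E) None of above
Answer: C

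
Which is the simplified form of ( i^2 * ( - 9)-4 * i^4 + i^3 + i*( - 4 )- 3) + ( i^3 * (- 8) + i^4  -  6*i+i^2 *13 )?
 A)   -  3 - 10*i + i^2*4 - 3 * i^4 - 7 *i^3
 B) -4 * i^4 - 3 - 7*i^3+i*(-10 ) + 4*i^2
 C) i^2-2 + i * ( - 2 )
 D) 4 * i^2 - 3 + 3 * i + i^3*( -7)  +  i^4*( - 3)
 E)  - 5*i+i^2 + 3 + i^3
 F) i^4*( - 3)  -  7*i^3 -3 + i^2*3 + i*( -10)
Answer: A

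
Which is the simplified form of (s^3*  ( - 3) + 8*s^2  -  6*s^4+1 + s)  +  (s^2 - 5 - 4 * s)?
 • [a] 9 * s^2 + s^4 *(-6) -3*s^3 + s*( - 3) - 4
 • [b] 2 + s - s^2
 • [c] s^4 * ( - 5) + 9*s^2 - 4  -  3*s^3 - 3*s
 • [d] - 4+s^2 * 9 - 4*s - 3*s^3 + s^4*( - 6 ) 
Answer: a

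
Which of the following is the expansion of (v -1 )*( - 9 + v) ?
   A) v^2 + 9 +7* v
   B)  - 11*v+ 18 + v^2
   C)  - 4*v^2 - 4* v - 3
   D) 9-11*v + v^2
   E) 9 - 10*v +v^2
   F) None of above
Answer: E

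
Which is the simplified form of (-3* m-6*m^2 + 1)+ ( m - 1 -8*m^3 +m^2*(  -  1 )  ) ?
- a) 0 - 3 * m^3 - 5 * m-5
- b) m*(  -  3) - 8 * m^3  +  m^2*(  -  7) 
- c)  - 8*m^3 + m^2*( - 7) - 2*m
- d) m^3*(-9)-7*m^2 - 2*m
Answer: c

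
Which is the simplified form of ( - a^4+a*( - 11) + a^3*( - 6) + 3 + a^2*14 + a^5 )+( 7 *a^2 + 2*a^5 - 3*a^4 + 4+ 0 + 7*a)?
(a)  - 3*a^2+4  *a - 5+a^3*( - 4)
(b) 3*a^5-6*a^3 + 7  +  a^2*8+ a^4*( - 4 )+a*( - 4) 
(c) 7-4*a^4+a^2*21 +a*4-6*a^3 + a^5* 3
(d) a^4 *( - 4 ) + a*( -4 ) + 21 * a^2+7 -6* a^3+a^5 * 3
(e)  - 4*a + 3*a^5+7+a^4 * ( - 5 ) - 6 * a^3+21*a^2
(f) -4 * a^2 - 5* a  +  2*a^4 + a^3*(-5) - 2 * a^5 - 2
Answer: d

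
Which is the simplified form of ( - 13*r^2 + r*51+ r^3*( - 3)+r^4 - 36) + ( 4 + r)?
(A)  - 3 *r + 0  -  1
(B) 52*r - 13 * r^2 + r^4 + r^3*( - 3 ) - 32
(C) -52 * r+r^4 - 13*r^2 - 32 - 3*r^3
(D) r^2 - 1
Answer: B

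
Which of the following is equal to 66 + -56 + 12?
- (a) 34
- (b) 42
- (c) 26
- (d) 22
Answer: d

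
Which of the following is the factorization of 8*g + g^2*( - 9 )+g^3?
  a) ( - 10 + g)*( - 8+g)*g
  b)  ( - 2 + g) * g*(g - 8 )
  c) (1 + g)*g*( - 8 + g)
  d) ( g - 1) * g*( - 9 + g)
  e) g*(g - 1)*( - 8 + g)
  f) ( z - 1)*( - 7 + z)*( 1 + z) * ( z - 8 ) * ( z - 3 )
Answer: e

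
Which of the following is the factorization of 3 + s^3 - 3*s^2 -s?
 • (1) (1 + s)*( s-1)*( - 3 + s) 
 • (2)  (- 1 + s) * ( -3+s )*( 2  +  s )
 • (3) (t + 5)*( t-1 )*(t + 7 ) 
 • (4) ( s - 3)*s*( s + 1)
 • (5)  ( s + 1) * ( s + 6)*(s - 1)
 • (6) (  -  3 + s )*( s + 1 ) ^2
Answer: 1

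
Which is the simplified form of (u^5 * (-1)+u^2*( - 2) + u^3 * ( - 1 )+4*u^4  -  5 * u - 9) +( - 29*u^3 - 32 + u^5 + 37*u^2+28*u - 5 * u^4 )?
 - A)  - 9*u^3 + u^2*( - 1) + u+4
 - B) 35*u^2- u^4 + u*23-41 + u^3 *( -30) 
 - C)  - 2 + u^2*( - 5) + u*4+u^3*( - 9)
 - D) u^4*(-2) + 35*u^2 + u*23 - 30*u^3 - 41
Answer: B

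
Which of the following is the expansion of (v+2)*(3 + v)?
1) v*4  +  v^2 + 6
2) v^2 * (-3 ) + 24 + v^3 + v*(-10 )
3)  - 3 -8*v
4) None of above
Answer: 4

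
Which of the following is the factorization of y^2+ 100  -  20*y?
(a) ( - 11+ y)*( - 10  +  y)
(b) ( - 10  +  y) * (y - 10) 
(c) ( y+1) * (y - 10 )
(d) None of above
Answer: b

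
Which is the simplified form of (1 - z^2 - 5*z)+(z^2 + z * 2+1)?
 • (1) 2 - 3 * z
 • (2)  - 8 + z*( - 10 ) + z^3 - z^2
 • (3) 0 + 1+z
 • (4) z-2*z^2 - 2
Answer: 1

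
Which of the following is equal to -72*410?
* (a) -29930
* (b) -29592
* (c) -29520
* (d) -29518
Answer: c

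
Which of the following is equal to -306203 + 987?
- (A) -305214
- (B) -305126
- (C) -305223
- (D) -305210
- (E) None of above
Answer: E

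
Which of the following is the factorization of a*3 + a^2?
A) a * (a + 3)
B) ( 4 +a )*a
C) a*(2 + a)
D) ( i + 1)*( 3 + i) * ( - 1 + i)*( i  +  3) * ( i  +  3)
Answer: A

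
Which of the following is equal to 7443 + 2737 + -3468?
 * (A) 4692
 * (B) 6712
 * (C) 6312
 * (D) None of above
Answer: B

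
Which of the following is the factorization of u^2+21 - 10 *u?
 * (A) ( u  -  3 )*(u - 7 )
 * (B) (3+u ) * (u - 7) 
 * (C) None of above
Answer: A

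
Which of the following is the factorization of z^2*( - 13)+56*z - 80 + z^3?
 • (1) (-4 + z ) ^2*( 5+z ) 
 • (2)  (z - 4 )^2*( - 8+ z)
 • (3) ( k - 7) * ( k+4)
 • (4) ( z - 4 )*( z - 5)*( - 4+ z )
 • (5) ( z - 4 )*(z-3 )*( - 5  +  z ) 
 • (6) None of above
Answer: 4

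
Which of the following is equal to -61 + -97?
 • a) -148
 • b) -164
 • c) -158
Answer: c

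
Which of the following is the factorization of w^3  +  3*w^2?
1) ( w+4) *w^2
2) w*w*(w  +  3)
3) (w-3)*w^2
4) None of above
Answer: 2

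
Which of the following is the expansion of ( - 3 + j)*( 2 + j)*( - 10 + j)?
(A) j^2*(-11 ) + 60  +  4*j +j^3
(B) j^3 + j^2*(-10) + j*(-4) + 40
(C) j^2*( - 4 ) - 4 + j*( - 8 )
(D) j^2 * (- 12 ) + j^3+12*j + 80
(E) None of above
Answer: A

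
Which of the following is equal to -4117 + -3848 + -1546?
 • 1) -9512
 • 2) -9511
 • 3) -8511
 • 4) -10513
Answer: 2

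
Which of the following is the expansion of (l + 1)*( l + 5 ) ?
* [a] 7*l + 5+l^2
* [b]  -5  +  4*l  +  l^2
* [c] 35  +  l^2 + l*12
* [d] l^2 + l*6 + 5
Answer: d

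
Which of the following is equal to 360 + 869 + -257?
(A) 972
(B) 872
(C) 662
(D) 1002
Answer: A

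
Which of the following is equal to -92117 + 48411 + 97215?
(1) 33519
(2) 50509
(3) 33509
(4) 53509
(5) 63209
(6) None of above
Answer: 4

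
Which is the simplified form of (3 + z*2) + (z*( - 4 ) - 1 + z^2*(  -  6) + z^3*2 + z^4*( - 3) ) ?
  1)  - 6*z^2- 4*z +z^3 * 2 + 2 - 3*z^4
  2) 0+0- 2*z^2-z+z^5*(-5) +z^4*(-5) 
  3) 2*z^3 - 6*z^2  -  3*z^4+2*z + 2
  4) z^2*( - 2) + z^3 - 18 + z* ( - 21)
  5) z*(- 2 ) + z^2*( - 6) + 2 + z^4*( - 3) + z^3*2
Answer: 5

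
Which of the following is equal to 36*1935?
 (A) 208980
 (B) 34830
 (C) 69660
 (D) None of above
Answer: C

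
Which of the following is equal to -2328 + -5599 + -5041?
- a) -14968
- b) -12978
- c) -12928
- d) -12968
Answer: d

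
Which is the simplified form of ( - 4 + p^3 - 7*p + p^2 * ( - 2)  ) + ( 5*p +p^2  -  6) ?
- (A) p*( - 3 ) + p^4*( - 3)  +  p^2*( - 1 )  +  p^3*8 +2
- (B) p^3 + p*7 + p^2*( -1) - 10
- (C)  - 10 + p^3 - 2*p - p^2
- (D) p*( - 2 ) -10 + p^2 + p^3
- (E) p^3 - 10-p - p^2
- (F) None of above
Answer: C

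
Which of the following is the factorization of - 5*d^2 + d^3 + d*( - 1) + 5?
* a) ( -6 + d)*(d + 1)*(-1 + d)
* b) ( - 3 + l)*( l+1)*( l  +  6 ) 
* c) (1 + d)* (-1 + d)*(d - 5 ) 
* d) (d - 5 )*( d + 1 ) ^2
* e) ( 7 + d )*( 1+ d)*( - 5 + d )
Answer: c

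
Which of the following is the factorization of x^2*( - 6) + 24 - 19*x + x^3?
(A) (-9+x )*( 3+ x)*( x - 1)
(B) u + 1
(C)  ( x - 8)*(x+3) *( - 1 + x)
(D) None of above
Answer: C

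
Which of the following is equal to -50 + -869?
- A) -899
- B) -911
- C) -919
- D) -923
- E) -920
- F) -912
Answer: C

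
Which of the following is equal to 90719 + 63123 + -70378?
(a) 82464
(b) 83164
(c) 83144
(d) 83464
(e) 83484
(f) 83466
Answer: d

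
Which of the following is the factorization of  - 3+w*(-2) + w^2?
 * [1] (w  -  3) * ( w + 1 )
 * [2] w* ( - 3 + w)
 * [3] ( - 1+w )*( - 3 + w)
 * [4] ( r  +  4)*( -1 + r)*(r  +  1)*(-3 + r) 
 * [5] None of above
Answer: 1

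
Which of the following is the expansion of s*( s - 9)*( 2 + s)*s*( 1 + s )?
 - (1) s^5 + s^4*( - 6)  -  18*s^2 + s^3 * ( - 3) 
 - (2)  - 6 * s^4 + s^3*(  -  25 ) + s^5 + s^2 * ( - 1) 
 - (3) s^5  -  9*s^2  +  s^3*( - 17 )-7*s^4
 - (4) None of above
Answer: 4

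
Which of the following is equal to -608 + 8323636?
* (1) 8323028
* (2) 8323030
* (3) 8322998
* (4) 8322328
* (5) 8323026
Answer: 1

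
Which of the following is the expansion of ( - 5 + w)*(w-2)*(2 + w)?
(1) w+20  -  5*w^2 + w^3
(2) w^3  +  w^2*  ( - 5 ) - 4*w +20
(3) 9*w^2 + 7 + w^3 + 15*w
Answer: 2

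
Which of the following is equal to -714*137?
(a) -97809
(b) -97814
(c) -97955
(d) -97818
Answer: d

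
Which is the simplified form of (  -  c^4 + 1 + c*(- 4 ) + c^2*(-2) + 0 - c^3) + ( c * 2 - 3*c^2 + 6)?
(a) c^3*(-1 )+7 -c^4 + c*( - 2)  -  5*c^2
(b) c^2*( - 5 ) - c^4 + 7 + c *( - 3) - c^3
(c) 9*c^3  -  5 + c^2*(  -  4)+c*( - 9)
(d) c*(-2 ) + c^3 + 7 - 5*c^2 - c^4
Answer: a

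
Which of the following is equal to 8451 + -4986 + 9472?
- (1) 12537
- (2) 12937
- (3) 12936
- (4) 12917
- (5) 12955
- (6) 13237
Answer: 2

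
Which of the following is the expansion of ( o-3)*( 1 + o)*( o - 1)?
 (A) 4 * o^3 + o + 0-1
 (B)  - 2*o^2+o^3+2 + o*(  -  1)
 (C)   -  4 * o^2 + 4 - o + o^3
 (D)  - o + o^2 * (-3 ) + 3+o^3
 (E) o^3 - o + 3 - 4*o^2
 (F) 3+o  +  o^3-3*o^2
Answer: D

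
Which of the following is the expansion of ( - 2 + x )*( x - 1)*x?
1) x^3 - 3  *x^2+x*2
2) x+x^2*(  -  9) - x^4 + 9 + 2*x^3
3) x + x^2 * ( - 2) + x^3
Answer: 1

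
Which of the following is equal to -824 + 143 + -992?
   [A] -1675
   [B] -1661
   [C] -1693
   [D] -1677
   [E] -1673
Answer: E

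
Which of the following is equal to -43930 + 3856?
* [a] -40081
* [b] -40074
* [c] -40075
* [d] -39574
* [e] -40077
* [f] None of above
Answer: b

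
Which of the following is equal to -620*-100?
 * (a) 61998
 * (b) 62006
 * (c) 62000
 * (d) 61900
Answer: c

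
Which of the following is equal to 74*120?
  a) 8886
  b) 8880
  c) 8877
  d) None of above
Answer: b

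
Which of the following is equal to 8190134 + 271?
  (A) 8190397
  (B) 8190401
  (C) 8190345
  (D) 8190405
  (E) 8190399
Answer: D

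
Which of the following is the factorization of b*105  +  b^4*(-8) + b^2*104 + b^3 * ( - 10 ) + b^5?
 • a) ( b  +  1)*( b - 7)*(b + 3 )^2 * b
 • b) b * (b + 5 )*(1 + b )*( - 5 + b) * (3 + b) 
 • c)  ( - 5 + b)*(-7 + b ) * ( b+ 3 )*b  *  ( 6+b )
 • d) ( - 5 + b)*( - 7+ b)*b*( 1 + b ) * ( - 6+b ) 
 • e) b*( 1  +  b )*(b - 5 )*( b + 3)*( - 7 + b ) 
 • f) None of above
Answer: e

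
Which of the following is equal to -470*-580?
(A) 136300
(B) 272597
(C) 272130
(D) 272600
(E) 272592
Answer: D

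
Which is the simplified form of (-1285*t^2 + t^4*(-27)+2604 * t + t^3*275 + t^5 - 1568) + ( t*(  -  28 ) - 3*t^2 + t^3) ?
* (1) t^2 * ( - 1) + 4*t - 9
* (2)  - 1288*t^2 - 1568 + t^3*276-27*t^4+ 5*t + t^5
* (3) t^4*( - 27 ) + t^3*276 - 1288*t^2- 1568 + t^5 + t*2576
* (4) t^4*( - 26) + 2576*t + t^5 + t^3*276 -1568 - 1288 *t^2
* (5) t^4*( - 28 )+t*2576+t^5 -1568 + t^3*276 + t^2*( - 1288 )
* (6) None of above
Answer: 3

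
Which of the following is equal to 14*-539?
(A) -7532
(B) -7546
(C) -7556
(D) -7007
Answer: B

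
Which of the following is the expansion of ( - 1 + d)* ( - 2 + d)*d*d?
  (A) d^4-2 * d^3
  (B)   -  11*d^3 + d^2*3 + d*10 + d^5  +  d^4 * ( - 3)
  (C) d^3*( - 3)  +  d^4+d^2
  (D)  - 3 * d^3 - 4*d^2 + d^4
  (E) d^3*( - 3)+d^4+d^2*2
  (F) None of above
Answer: E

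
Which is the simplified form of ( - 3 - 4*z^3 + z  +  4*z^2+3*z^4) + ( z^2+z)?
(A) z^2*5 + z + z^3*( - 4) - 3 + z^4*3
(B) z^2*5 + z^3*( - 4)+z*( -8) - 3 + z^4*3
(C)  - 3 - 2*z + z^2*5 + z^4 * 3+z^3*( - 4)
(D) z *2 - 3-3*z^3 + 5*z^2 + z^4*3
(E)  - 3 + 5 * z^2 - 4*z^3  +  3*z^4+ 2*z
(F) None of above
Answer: E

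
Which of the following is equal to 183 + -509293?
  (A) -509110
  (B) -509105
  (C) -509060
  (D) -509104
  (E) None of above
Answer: A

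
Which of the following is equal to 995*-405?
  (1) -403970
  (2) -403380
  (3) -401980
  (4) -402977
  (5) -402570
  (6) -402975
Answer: 6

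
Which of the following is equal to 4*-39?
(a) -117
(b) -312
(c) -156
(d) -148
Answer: c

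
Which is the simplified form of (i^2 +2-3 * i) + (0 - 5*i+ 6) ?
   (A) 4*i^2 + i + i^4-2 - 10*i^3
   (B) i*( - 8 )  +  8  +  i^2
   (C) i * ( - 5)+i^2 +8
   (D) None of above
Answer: B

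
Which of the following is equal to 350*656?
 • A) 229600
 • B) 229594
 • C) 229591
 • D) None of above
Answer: A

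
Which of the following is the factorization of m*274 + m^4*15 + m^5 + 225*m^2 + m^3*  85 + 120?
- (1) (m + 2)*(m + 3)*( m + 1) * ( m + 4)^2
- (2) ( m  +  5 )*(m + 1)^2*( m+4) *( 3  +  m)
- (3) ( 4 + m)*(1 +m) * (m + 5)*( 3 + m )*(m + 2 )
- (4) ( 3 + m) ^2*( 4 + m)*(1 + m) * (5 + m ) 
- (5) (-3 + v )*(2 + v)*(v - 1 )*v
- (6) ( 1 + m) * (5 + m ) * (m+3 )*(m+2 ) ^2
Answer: 3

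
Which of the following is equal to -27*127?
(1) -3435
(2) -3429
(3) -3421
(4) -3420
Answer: 2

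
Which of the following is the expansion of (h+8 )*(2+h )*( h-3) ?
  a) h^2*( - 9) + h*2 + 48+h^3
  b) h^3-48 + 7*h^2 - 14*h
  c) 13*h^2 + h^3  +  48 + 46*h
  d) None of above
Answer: b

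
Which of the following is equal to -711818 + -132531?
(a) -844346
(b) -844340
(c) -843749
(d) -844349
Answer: d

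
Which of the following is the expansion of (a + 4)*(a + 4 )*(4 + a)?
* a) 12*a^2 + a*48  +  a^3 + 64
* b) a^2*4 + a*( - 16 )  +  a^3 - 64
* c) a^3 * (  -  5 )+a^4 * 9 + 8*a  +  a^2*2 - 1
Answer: a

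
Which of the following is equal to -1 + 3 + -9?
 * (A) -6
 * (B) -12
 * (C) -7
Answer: C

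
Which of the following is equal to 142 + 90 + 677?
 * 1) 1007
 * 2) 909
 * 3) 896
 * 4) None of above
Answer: 2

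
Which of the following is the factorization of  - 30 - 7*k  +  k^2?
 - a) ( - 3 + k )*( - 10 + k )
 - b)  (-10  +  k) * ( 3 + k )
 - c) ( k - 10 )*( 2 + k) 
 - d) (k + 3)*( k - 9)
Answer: b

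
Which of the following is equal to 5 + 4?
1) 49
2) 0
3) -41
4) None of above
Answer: 4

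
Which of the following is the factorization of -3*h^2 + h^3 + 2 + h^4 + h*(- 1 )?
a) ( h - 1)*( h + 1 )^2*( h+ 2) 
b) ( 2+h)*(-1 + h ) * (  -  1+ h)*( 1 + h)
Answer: b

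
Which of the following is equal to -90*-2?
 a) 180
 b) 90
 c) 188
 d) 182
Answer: a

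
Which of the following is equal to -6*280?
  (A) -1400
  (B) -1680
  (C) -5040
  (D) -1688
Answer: B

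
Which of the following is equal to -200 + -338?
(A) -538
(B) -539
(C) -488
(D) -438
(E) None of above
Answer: A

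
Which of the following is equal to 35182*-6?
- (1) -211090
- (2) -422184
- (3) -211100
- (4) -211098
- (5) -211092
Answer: 5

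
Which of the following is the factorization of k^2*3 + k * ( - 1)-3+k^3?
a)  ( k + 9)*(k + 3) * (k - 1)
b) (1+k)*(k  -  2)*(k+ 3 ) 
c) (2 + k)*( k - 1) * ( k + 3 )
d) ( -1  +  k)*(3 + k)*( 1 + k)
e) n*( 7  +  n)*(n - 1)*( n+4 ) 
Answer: d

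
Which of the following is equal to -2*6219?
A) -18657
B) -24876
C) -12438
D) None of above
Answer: C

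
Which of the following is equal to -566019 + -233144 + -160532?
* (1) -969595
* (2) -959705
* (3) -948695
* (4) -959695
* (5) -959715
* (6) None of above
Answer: 4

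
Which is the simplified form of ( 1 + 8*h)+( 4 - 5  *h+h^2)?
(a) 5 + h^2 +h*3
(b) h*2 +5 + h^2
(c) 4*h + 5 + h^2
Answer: a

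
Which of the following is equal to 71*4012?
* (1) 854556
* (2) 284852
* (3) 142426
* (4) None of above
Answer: 2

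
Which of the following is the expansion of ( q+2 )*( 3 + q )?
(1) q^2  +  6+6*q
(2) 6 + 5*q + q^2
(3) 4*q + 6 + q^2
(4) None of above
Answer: 2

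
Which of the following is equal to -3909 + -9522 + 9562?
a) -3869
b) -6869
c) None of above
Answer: a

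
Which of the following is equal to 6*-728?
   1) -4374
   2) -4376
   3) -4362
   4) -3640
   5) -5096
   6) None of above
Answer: 6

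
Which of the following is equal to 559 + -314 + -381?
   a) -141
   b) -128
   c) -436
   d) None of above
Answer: d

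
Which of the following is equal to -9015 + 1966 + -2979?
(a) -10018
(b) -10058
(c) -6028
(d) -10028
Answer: d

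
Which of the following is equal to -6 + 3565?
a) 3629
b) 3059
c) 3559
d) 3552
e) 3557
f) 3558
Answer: c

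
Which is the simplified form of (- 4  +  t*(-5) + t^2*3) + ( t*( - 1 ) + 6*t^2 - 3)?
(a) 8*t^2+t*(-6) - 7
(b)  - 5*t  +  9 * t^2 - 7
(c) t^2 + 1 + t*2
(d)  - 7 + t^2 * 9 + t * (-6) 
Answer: d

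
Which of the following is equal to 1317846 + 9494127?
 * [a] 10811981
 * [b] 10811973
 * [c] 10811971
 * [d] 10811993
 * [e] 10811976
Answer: b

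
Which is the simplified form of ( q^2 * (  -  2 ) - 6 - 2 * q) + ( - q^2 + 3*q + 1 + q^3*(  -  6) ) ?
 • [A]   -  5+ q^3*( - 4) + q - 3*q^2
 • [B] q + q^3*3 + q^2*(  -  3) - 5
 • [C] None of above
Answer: C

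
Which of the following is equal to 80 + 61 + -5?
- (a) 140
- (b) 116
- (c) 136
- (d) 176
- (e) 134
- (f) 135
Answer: c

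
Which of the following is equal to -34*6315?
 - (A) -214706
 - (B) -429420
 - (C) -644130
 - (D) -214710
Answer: D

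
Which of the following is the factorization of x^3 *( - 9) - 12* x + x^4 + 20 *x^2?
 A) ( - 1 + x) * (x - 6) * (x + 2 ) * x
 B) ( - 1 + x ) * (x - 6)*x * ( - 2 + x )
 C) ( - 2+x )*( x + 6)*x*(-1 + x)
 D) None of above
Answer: B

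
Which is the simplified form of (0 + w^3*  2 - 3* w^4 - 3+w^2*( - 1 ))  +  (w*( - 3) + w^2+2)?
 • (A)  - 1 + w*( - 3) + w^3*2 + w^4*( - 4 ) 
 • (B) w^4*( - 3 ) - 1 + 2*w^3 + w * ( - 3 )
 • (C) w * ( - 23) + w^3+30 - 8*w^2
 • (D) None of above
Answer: B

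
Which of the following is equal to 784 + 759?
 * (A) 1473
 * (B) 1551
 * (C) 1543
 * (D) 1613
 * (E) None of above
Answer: C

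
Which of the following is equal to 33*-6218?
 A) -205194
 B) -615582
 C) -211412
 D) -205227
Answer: A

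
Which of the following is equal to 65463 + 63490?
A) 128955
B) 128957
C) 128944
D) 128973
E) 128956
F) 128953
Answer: F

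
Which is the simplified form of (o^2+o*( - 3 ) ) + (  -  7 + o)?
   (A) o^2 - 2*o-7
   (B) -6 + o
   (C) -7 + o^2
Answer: A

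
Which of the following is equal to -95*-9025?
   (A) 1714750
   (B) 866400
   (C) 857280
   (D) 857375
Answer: D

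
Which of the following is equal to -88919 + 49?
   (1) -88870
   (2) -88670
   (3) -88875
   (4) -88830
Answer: 1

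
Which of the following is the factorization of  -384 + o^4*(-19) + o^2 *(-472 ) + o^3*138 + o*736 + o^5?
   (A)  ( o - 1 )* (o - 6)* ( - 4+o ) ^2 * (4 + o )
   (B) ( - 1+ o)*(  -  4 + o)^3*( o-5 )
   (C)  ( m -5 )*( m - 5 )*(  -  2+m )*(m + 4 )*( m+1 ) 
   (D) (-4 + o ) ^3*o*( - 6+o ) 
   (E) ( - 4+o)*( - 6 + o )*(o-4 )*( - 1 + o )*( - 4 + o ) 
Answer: E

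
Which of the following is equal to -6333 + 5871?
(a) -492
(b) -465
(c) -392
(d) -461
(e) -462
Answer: e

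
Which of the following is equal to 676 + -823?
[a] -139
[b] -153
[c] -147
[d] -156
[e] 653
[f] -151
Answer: c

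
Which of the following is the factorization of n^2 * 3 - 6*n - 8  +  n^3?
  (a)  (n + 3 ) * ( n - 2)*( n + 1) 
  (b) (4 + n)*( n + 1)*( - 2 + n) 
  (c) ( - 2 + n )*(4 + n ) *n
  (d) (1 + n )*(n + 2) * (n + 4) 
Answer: b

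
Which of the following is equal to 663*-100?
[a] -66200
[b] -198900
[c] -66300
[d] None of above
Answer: c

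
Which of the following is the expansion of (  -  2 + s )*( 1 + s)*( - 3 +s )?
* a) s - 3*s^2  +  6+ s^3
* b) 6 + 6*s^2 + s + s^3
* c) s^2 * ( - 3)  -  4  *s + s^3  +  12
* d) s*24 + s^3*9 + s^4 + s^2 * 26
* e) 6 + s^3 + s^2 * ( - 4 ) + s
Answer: e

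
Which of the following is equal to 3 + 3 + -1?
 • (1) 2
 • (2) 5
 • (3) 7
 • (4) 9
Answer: 2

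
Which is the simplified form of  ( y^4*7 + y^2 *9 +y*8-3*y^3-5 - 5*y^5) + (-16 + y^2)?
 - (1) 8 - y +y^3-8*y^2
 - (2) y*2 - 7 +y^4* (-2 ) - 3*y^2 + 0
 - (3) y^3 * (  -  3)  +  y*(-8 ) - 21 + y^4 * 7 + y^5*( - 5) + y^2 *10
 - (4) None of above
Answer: 4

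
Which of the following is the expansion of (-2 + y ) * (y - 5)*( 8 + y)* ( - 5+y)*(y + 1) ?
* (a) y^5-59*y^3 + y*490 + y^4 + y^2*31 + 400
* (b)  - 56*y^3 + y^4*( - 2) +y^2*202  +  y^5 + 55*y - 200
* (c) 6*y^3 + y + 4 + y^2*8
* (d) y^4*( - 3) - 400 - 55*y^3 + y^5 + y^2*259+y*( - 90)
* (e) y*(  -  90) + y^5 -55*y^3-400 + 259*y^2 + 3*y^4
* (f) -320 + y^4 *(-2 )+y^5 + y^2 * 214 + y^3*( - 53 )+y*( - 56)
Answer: d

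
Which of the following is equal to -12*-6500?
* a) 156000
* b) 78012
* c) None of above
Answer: c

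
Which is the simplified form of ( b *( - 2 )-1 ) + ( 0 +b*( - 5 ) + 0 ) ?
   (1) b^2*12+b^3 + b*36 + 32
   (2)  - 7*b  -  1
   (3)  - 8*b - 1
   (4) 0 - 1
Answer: 2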